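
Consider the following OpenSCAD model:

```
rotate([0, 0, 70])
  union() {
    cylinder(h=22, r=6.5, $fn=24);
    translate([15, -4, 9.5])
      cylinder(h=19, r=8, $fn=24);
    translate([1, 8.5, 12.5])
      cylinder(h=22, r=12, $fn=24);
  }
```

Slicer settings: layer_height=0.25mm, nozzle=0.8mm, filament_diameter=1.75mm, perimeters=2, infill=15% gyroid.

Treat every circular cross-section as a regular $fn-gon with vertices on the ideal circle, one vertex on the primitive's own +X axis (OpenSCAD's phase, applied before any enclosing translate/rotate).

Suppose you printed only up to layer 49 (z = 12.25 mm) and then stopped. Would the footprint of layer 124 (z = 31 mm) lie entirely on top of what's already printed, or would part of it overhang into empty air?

Compare the two slices. At z = 12.25: the r=6.5 cylinder gives a regular 24-gon of circumradius 6.5 (constant along its height) (area = (24/2)·6.500²·sin(360°/24) = 131.22 mm²); the r=8 cylinder at (15, -4) contributes a regular 24-gon of circumradius 8 (area = (24/2)·8.000²·sin(360°/24) = 198.77 mm²); the cylinder at (1, 8.5) does not reach this height (z outside [12.5, 34.5]); Merging all regions: the 2 present regions are separate (no shared area or edge), so areas and boundary lengths simply add and each stays a separate island — area = 329.99 mm²; (whole slice rotated 70° about Z — lengths, areas and connectivity unchanged). At z = 31: the cylinder is not intersected at this z (z outside [0, 22]); the cylinder at (15, -4) does not reach this height (z outside [9.5, 28.5]); the cylinder at (1, 8.5): section is a regular 24-gon, circumradius r=12 (area = (24/2)·12.000²·sin(360°/24) = 447.24 mm²); Combining (union): only the r=12 cylinder at (1, 8.5) is present, so the union is just that shape — area = 447.24 mm²; (whole slice rotated 70° about Z — lengths, areas and connectivity unchanged). Checking containment: at z = 31 the cross-section extends beyond the z = 12.25 cross-section by about 341.34 mm².

part overhangs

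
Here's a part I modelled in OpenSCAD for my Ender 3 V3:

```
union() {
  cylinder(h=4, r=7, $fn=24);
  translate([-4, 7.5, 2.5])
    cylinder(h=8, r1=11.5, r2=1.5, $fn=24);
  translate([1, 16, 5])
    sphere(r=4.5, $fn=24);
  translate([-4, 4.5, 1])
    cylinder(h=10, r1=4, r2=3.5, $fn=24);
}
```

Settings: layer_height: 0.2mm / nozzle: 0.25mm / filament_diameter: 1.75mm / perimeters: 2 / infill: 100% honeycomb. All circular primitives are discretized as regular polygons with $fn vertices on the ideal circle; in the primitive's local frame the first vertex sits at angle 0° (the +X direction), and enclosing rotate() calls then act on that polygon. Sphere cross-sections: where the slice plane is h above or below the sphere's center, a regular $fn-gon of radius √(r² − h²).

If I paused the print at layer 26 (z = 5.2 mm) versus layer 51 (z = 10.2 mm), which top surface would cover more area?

layer 26 (z = 5.2 mm)

Layer 26 (z = 5.2): the cylinder does not reach this height (z outside [0, 4]); the cone at (-4, 7.5): at t=0.338 of its height the radius interpolates to r₁+(r₂−r₁)t = 8.125, giving a regular 24-gon of that circumradius (area = (24/2)·8.125²·sin(360°/24) = 205.03 mm²); the r=4.5 sphere at (1, 16) slices to a regular 24-gon of circumradius 4.496 (√(r²−h²) with h=0.2 from center) (area = (24/2)·4.496²·sin(360°/24) = 62.77 mm²); the cone at (-4, 4.5): at t=0.420 of its height the radius interpolates to r₁+(r₂−r₁)t = 3.790, giving a regular 24-gon of that circumradius (area = (24/2)·3.790²·sin(360°/24) = 44.61 mm²); Combining (union): the regions partially overlap — summed areas 312.41 mm² minus the doubly-counted overlap 58.01 mm² gives 254.40 mm² — area = 254.40 mm². So its area = 254.40 mm². Layer 51 (z = 10.2): the cylinder is not intersected at this z (z outside [0, 4]); the cone at (-4, 7.5): at t=0.962 of its height the radius interpolates to r₁+(r₂−r₁)t = 1.875, giving a regular 24-gon of that circumradius (area = (24/2)·1.875²·sin(360°/24) = 10.92 mm²); the sphere at (1, 16) is absent (|z−center|=5.200 > r=4.5); the cone at (-4, 4.5) (r1=4→r2=3.5) has section circumradius 3.540 here — a regular 24-gon (area = (24/2)·3.540²·sin(360°/24) = 38.92 mm²); Combining (union): the regions partially overlap — summed areas 49.84 mm² minus the doubly-counted overlap 6.76 mm² gives 43.08 mm² — area = 43.08 mm². So its area = 43.08 mm². Layer 26 is larger (254.40 vs 43.08 mm²).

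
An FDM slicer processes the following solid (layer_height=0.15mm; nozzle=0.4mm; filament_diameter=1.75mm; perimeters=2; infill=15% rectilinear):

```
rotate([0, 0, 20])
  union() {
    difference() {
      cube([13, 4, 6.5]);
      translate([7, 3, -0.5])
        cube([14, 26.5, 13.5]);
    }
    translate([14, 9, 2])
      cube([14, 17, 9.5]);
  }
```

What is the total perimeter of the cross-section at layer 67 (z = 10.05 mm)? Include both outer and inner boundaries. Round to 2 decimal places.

62.00 mm

At z = 10.05 mm: the cube is absent (z outside [0, 6.5]); the cube at (7, 3) is present — its section is the full 14×26.5 rectangle (perimeter 81.00 mm); Subtracting the remaining from the first: the first operand is absent here, so nothing remains; the cube at (14, 9) (footprint 14×17) is included at this height (perimeter 62.00 mm); Taking the union: only the 14×17 cube at (14, 9) is present, so the union is just that shape — boundary = 62.00 mm; (whole slice rotated 20° about Z — lengths, areas and connectivity unchanged). Overall, the cross-section is a single solid region. Total boundary length (outer) = 62.00 mm.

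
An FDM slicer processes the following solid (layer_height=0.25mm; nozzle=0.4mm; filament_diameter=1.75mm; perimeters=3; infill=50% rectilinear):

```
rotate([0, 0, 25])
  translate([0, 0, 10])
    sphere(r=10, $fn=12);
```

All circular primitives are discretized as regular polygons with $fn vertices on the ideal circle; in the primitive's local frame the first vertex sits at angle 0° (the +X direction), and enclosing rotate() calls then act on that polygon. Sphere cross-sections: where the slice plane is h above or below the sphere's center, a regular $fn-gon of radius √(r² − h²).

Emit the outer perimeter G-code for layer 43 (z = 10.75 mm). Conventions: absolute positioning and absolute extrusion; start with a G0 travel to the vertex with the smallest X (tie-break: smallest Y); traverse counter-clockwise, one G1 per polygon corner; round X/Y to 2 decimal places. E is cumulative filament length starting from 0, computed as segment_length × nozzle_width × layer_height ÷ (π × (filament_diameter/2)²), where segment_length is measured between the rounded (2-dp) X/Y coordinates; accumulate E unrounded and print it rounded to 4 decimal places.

G0 X-9.93 Y0.87 Z10.75
G1 X-9.04 Y-4.21 E0.2144
G1 X-5.72 Y-8.17 E0.4293
G1 X-0.87 Y-9.93 E0.6438
G1 X4.21 Y-9.04 E0.8582
G1 X8.17 Y-5.72 E1.0730
G1 X9.93 Y-0.87 E1.2875
G1 X9.04 Y4.21 E1.5020
G1 X5.72 Y8.17 E1.7168
G1 X0.87 Y9.93 E1.9313
G1 X-4.21 Y9.04 E2.1457
G1 X-8.17 Y5.72 E2.3606
G1 X-9.93 Y0.87 E2.5751

At z = 10.75 mm: the sphere: section is a regular 12-gon, circumradius = √(r²−h²) = √(10²−0.75²) = 9.972; (whole slice rotated 25° about Z — lengths, areas and connectivity unchanged). The outline is a single polygon with 12 vertices. Extrusion per mm of travel: 0.4 × 0.25 / (π × 0.875²) = 0.041575. Accumulating E over each segment gives final E = 2.5751.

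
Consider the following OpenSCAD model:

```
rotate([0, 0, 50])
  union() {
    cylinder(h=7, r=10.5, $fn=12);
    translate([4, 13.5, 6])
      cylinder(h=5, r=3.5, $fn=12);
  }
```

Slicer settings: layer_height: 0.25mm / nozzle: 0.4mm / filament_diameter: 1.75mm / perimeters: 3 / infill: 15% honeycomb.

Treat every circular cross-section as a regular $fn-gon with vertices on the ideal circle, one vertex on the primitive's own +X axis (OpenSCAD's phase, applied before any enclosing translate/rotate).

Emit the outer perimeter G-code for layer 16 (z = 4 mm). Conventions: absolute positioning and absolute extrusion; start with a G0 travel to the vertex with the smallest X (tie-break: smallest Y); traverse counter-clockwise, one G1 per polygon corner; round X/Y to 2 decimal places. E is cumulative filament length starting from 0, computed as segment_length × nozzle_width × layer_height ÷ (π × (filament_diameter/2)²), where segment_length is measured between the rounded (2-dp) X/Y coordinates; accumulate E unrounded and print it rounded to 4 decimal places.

G0 X-10.34 Y1.82 Z4.00
G1 X-9.87 Y-3.59 E0.2258
G1 X-6.75 Y-8.04 E0.4517
G1 X-1.82 Y-10.34 E0.6779
G1 X3.59 Y-9.87 E0.9037
G1 X8.04 Y-6.75 E1.1296
G1 X10.34 Y-1.82 E1.3558
G1 X9.87 Y3.59 E1.5816
G1 X6.75 Y8.04 E1.8075
G1 X1.82 Y10.34 E2.0337
G1 X-3.59 Y9.87 E2.2595
G1 X-8.04 Y6.75 E2.4854
G1 X-10.34 Y1.82 E2.7116

At z = 4 mm: the r=10.5 cylinder contributes a regular 12-gon of circumradius 10.5; the cylinder at (4, 13.5) is not intersected at this z (z outside [6, 11]); Taking the union: only the r=10.5 cylinder is present, so the union is just that shape — 1 connected region; (rotated 50° about Z; rotation is an isometry so areas/perimeters/island counts are preserved). The outline is a single polygon with 12 vertices. Extrusion per mm of travel: 0.4 × 0.25 / (π × 0.875²) = 0.041575. Accumulating E over each segment gives final E = 2.7116.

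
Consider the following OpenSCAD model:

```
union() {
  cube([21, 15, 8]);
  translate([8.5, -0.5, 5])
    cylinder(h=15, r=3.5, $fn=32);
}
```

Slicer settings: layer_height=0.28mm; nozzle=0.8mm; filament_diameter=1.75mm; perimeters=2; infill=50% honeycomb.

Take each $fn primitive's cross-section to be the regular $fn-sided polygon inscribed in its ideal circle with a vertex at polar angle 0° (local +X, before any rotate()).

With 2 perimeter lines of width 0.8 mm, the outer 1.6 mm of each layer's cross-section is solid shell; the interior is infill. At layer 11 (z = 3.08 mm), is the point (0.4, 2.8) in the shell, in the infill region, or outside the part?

shell

At z = 3.08 mm: the 21×15 cube contributes its full rectangle; the cylinder at (8.5, -0.5) is not intersected at this z (z outside [5, 20]); Taking the union: only the 21×15 cube is present, so the union is just that shape — 1 connected region. Overall, the cross-section is a single solid region. The nearest boundary edge runs (0.00, 15.00)→(0.00, 0.00); distance from the point to it = 0.40 mm. The point is inside the cross-section, 0.40 mm from the nearest boundary — within the 1.6 mm shell band (2 × 0.8).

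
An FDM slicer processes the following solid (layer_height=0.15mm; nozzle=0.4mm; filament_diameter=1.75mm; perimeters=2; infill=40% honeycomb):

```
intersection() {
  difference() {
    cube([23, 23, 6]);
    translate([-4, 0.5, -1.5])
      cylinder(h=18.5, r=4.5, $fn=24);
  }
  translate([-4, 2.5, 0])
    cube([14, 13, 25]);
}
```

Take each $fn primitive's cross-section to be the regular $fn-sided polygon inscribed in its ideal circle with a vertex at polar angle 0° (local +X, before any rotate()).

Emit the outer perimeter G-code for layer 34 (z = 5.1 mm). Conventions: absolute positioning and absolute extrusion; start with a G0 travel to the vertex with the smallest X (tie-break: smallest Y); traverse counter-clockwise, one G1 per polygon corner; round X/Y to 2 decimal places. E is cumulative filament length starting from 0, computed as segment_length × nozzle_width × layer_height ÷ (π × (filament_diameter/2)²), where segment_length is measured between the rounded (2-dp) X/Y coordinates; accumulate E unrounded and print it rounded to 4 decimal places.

At z = 5.1 mm: the cube (footprint 23×23) is included at this height; the r=4.5 cylinder at (-4, 0.5) contributes a regular 24-gon of circumradius 4.5; Subtracting the remaining from the first: starting from the 23×23 cube, the r=4.5 cylinder at (-4, 0.5) partially overlaps it — only the 0.87 mm² overlap (of its 62.89 mm²) is removed, clipping the outline — 1 connected region; the cube at (-4, 2.5) is present — its section is the full 14×13 rectangle; Keeping only the common overlap: the 14×13 cube at (-4, 2.5) partially overlaps the result so far; clipping to the common part keeps 130.00 mm² — 1 connected region. The outline is a single polygon with 4 vertices. Extrusion per mm of travel: 0.4 × 0.15 / (π × 0.875²) = 0.024945. Accumulating E over each segment gives final E = 1.1475.

G0 X0.00 Y2.50 Z5.10
G1 X10.00 Y2.50 E0.2495
G1 X10.00 Y15.50 E0.5737
G1 X0.00 Y15.50 E0.8232
G1 X0.00 Y2.50 E1.1475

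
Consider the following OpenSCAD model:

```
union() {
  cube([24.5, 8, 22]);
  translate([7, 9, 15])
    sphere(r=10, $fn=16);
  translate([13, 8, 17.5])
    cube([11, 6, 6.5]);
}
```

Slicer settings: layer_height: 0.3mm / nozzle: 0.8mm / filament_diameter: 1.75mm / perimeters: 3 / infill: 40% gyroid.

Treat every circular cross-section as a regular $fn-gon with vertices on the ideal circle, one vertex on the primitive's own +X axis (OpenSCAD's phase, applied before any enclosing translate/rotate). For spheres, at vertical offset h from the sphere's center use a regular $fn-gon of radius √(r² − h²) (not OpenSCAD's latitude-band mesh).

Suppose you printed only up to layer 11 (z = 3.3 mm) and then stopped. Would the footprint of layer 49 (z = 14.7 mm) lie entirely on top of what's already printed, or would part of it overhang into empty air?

part overhangs

Compare the two slices. At z = 3.3: the cube (footprint 24.5×8) is included at this height (area 196.00 mm²); the sphere at (7, 9) is not intersected at this z (|z−center|=11.700 > r=10); the cube at (13, 8) does not reach this height (z outside [17.5, 24]); Combining (union): only the 24.5×8 cube is present, so the union is just that shape — area = 196.00 mm². At z = 14.7: the 24.5×8 cube contributes its full rectangle (area 196.00 mm²); the r=10 sphere at (7, 9) slices to a regular 16-gon of circumradius 9.995 (√(r²−h²) with h=0.3 from center) (area = (16/2)·9.995²·sin(360°/16) = 305.87 mm²); the cube at (13, 8) is absent (z outside [17.5, 24]); Combining (union): the regions partially overlap — summed areas 501.87 mm² minus the doubly-counted overlap 117.51 mm² gives 384.36 mm² — area = 384.36 mm². Checking containment: at z = 14.7 the cross-section extends beyond the z = 3.3 cross-section by about 188.36 mm².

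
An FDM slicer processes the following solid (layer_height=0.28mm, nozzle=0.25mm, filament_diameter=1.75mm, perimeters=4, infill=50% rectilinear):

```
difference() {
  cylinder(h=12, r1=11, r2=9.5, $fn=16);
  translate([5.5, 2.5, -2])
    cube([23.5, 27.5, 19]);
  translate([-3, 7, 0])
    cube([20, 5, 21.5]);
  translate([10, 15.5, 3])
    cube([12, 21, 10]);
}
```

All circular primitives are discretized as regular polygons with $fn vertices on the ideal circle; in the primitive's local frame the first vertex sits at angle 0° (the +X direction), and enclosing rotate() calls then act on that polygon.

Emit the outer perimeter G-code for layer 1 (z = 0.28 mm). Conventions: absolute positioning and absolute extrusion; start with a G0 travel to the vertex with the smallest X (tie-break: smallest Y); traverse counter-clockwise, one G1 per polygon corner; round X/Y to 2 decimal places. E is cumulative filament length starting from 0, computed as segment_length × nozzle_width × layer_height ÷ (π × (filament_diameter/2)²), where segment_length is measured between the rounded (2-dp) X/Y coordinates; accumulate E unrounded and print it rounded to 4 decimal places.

At z = 0.28 mm: the cone (r1=11→r2=9.5) has section circumradius 10.965 here — a regular 16-gon; the cube at (5.5, 2.5) is present — its section is the full 23.5×27.5 rectangle; the cube at (-3, 7) is present — its section is the full 20×5 rectangle; the cube at (10, 15.5) does not reach this height (z outside [3, 13]); After the difference (first − rest): starting from the cone, the 23.5×27.5 cube at (5.5, 2.5) partially overlaps it — only the 22.08 mm² overlap (of its 646.25 mm²) is removed, clipping the outline; the 20×5 cube at (-3, 7) partially overlaps it — only the 29.40 mm² overlap (of its 100.00 mm²) is removed, clipping the outline — 1 connected region. The outline is a single polygon with 17 vertices. Extrusion per mm of travel: 0.25 × 0.28 / (π × 0.875²) = 0.029103. Accumulating E over each segment gives final E = 2.1001.

G0 X-10.96 Y0.00 Z0.28
G1 X-10.13 Y-4.20 E0.1246
G1 X-7.75 Y-7.75 E0.2490
G1 X-4.20 Y-10.13 E0.3734
G1 X0.00 Y-10.96 E0.4980
G1 X4.20 Y-10.13 E0.6226
G1 X7.75 Y-7.75 E0.7469
G1 X10.13 Y-4.20 E0.8713
G1 X10.96 Y0.00 E0.9959
G1 X10.47 Y2.50 E1.0701
G1 X5.50 Y2.50 E1.2147
G1 X5.50 Y7.00 E1.3457
G1 X-3.00 Y7.00 E1.5930
G1 X-3.00 Y10.37 E1.6911
G1 X-4.20 Y10.13 E1.7267
G1 X-7.75 Y7.75 E1.8511
G1 X-10.13 Y4.20 E1.9755
G1 X-10.96 Y0.00 E2.1001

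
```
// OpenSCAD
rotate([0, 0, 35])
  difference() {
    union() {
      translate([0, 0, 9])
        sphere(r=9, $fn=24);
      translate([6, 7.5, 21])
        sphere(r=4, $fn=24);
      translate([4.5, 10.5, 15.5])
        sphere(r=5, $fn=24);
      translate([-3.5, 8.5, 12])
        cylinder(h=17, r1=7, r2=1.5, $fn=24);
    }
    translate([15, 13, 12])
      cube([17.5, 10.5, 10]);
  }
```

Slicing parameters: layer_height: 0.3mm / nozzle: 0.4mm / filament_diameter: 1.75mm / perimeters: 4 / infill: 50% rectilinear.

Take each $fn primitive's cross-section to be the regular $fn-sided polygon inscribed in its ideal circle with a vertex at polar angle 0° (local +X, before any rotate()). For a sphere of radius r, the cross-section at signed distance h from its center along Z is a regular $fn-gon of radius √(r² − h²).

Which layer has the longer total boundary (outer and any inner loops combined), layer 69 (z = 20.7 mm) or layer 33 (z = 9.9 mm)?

Layer 69 (z = 20.7): the sphere does not reach this height (|z−center|=11.700 > r=9); the r=4 sphere at (6, 7.5) contributes a regular 24-gon of circumradius √(4²−0.3²) = 3.989 (perimeter = 2·24·3.989·sin(180°/24) = 24.99 mm); the sphere at (4.5, 10.5) is absent (|z−center|=5.200 > r=5); the cone at (-3.5, 8.5): at t=0.512 of its height the radius interpolates to r₁+(r₂−r₁)t = 4.185, giving a regular 24-gon of that circumradius (perimeter = 2·24·4.185·sin(180°/24) = 26.22 mm); Merging all regions: the 2 present regions are separate (no shared area or edge), so areas and boundary lengths simply add and each stays a separate island — boundary = 51.21 mm; the cube at (15, 13) (footprint 17.5×10.5) is included at this height (perimeter 56.00 mm); Taking the first minus the rest: starting from that combined region, the 17.5×10.5 cube at (15, 13) misses the remaining region (no effect) — boundary = 51.21 mm; (rotated 35° about Z; rotation is an isometry so areas/perimeters/island counts are preserved). So its perimeter = 51.21 mm. Layer 33 (z = 9.9): the r=9 sphere contributes a regular 24-gon of circumradius √(9²−0.9²) = 8.955 (perimeter = 2·24·8.955·sin(180°/24) = 56.10 mm); the sphere at (6, 7.5) does not reach this height (|z−center|=11.100 > r=4); the sphere at (4.5, 10.5) is absent (|z−center|=5.600 > r=5); the cone at (-3.5, 8.5) is absent (z outside [12, 29]); Combining (union): only the r=9 sphere is present, so the union is just that shape — boundary = 56.10 mm; the cube at (15, 13) is not intersected at this z (z outside [12, 22]); After the difference (first − rest): none of the subtracted shapes is present at this height, so that combined region is unchanged — boundary = 56.10 mm; (whole slice rotated 35° about Z — lengths, areas and connectivity unchanged). So its perimeter = 56.10 mm. Layer 33 is larger (56.10 vs 51.21 mm).

layer 33 (z = 9.9 mm)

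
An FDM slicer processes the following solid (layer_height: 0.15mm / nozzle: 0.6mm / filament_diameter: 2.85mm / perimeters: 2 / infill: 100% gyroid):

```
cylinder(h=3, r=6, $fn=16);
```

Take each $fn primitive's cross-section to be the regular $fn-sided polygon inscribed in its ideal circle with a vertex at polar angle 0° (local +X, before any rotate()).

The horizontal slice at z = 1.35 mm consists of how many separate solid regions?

1

At z = 1.35 mm: the r=6 cylinder gives a regular 16-gon of circumradius 6 (constant along its height). The result has 1 disconnected region.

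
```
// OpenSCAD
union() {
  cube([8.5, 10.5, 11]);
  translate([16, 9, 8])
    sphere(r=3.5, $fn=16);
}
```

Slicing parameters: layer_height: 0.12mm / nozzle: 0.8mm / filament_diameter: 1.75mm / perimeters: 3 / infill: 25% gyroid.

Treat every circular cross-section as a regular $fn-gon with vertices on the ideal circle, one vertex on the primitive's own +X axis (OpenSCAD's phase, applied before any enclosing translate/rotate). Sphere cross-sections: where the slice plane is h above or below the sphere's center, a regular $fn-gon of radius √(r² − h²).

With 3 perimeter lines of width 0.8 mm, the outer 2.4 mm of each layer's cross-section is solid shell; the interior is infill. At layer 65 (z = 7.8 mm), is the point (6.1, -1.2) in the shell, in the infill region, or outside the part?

At z = 7.8 mm: the cube (footprint 8.5×10.5) is included at this height; the r=3.5 sphere at (16, 9) slices to a regular 16-gon of circumradius 3.494 (√(r²−h²) with h=0.2 from center); Merging all regions: the 2 present regions are separate (no shared area or edge), so areas and boundary lengths simply add and each stays a separate island — 2 connected regions. Overall, the cross-section has 2 separate islands. The nearest boundary edge runs (8.50, 0.00)→(0.00, 0.00); distance from the point to it = 1.20 mm. The point is not inside any of the regions above, so it lies outside the cross-section (1.20 mm from the nearest boundary).

outside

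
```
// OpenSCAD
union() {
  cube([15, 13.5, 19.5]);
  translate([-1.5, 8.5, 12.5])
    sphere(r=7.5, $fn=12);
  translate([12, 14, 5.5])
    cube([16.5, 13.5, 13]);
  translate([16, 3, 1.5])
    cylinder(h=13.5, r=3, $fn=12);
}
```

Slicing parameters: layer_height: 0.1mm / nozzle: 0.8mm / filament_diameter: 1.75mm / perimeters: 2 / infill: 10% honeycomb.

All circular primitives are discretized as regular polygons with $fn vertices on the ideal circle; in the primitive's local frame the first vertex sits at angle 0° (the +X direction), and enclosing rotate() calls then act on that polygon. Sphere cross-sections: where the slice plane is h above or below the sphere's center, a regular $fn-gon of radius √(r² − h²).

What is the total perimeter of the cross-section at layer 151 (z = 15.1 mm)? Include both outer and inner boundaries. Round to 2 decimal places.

At z = 15.1 mm: the 15×13.5 cube contributes its full rectangle (perimeter 57.00 mm); the r=7.5 sphere at (-1.5, 8.5) contributes a regular 12-gon of circumradius √(7.5²−2.6²) = 7.035 (perimeter = 2·12·7.035·sin(180°/12) = 43.70 mm); the 16.5×13.5 cube at (12, 14) contributes its full rectangle (perimeter 60.00 mm); the cylinder at (16, 3) is absent (z outside [1.5, 15]); Taking the union: the regions partially overlap (shared area 50.39 mm²), so the edge portions inside another operand are dropped and the merged outline is re-measured after clipping — boundary = 130.85 mm. Overall, the cross-section has 2 separate islands. Total boundary length (outer) = 130.85 mm.

130.85 mm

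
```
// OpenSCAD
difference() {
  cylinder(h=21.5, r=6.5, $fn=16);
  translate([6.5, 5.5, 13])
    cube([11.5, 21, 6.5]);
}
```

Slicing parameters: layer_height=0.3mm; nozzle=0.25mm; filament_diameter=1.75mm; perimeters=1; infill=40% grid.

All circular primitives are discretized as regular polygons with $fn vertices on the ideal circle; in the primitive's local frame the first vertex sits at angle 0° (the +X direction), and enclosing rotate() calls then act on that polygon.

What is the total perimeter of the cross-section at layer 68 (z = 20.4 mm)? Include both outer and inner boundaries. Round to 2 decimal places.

40.58 mm

At z = 20.4 mm: the cylinder: section is a regular 16-gon, circumradius r=6.5 (perimeter = 2·16·6.500·sin(180°/16) = 40.58 mm); the cube at (6.5, 5.5) is not intersected at this z (z outside [13, 19.5]); Taking the first minus the rest: none of the subtracted shapes is present at this height, so the r=6.5 cylinder is unchanged — boundary = 40.58 mm. Overall, the cross-section is a single solid region. Total boundary length (outer) = 40.58 mm.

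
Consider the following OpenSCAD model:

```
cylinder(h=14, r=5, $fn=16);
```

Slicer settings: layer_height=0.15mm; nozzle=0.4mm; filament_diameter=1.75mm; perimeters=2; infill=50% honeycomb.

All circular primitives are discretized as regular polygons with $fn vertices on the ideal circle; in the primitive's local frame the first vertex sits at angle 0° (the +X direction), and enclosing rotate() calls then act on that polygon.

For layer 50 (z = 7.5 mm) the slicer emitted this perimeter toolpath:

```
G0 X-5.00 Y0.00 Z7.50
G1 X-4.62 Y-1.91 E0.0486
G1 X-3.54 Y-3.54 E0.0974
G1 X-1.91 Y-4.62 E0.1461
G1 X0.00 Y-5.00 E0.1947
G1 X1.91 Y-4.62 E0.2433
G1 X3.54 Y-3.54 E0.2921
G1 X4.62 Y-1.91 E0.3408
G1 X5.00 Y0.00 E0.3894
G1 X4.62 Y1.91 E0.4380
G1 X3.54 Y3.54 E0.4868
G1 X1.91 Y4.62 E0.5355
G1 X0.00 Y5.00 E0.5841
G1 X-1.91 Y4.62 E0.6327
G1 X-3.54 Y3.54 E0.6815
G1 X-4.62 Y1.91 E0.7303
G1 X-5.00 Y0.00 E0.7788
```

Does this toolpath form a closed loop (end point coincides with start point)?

yes

Start point (G0): (-5.00, 0.00). End point (last G1): the path returns to the start — closed.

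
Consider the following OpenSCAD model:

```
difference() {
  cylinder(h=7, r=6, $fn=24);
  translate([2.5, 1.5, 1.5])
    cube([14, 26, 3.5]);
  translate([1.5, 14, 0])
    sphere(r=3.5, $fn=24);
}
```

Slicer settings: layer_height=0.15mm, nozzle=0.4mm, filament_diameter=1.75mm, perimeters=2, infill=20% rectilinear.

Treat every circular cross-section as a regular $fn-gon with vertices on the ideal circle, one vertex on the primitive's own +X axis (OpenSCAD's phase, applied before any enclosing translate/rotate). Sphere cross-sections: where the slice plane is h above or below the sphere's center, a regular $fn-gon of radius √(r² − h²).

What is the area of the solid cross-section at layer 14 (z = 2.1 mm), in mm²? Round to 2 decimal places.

103.42 mm²

At z = 2.1 mm: the r=6 cylinder contributes a regular 24-gon of circumradius 6 (area = (24/2)·6.000²·sin(360°/24) = 111.81 mm²); the 14×26 cube at (2.5, 1.5) contributes its full rectangle (area 364.00 mm²); the r=3.5 sphere at (1.5, 14) slices to a regular 24-gon of circumradius 2.800 (√(r²−h²) with h=2.1 from center) (area = (24/2)·2.800²·sin(360°/24) = 24.35 mm²); Taking the first minus the rest: starting from the r=6 cylinder (111.81 mm²), the 14×26 cube at (2.5, 1.5) partially overlaps it — only the 8.39 mm² overlap (of its 364.00 mm²) is removed, clipping the outline; the r=3.5 sphere at (1.5, 14) misses the remaining region (no effect) — area = 103.42 mm². Overall, the cross-section is a single solid region. Net area = 103.42 mm².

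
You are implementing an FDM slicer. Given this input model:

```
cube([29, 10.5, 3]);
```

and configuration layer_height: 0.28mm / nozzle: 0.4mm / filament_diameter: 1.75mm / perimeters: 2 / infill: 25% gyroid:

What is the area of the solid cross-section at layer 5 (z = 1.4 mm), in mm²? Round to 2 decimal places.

At z = 1.4 mm: the cube is present — its section is the full 29×10.5 rectangle (area 304.50 mm²). Overall, the cross-section is a single solid region. Net area = 304.50 mm².

304.50 mm²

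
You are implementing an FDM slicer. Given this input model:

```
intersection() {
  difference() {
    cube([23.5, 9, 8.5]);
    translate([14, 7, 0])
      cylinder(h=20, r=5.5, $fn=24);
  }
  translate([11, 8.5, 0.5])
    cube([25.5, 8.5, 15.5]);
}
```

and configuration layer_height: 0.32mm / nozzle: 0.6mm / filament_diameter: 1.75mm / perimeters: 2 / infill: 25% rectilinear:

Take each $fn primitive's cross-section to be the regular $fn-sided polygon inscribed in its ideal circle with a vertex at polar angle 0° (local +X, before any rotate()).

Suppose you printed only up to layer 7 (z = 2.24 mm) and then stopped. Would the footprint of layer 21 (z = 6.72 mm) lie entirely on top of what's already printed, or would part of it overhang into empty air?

Compare the two slices. At z = 2.24: the 23.5×9 cube contributes its full rectangle (area 211.50 mm²); the r=5.5 cylinder at (14, 7) contributes a regular 24-gon of circumradius 5.5 (area = (24/2)·5.500²·sin(360°/24) = 93.95 mm²); After the difference (first − rest): starting from the 23.5×9 cube (211.50 mm²), the r=5.5 cylinder at (14, 7) partially overlaps it — only the 68.36 mm² overlap (of its 93.95 mm²) is removed, clipping the outline — area = 143.14 mm²; the 25.5×8.5 cube at (11, 8.5) contributes its full rectangle (area 216.75 mm²); Taking the intersection: the 25.5×8.5 cube at (11, 8.5) partially overlaps the result so far; clipping to the common part keeps 2.16 mm² — area = 2.16 mm². At z = 6.72: the cube (footprint 23.5×9) is included at this height (area 211.50 mm²); the cylinder at (14, 7): section is a regular 24-gon, circumradius r=5.5 (area = (24/2)·5.500²·sin(360°/24) = 93.95 mm²); After the difference (first − rest): starting from the 23.5×9 cube (211.50 mm²), the r=5.5 cylinder at (14, 7) partially overlaps it — only the 68.36 mm² overlap (of its 93.95 mm²) is removed, clipping the outline — area = 143.14 mm²; the cube at (11, 8.5) is present — its section is the full 25.5×8.5 rectangle (area 216.75 mm²); Keeping only the common overlap: the 25.5×8.5 cube at (11, 8.5) partially overlaps that combined region; clipping to the common part keeps 2.16 mm² — area = 2.16 mm². Checking containment: the cross-section at z = 6.72 is a subset of the cross-section at z = 2.24.

entirely on top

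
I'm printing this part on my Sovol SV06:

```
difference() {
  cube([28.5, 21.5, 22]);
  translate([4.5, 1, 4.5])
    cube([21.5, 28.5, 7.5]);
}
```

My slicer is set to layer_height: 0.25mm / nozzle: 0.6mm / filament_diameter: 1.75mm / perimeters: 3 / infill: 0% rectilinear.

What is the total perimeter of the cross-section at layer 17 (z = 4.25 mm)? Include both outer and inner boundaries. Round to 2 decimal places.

At z = 4.25 mm: the 28.5×21.5 cube contributes its full rectangle (perimeter 100.00 mm); the cube at (4.5, 1) is not intersected at this z (z outside [4.5, 12]); Subtracting the remaining from the first: none of the subtracted shapes is present at this height, so the 28.5×21.5 cube is unchanged — boundary = 100.00 mm. Overall, the cross-section is a single solid region. Total boundary length (outer) = 100.00 mm.

100.00 mm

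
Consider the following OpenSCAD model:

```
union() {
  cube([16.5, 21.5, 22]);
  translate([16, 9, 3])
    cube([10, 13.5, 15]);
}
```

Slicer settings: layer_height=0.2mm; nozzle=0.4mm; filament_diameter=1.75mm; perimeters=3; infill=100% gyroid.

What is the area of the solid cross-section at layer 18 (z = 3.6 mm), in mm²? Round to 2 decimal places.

483.50 mm²

At z = 3.6 mm: the cube is present — its section is the full 16.5×21.5 rectangle (area 354.75 mm²); the 10×13.5 cube at (16, 9) contributes its full rectangle (area 135.00 mm²); Combining (union): the regions partially overlap — summed areas 489.75 mm² minus the doubly-counted overlap 6.25 mm² gives 483.50 mm² — area = 483.50 mm². Overall, the cross-section is a single solid region. Net area = 483.50 mm².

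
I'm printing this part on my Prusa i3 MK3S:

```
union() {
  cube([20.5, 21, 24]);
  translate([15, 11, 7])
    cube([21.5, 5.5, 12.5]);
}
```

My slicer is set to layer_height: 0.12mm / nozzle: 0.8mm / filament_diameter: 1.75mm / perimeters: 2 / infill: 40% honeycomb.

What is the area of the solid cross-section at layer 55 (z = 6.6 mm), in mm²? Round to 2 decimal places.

At z = 6.6 mm: the cube (footprint 20.5×21) is included at this height (area 430.50 mm²); the cube at (15, 11) does not reach this height (z outside [7, 19.5]); Taking the union: only the 20.5×21 cube is present, so the union is just that shape — area = 430.50 mm². Overall, the cross-section is a single solid region. Net area = 430.50 mm².

430.50 mm²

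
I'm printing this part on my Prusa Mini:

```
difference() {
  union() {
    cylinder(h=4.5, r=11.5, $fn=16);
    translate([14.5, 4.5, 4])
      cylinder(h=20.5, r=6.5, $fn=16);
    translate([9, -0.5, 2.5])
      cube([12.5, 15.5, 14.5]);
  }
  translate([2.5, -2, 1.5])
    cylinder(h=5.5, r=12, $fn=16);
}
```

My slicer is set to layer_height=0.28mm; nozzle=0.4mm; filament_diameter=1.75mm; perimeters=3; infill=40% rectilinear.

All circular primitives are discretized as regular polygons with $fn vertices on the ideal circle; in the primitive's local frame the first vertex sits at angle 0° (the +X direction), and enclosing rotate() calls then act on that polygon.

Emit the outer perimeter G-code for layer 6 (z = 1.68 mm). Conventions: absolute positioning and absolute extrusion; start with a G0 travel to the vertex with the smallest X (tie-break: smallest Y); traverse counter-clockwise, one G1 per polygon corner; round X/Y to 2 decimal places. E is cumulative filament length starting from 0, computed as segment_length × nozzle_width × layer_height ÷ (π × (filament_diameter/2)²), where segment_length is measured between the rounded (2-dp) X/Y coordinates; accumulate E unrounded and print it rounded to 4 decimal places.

G0 X-11.50 Y0.00 Z1.68
G1 X-10.62 Y-4.40 E0.2089
G1 X-8.13 Y-8.13 E0.4178
G1 X-7.10 Y-8.82 E0.4755
G1 X-8.59 Y-6.59 E0.6004
G1 X-9.50 Y-2.00 E0.8183
G1 X-8.59 Y2.59 E1.0362
G1 X-5.99 Y6.49 E1.2544
G1 X-2.09 Y9.09 E1.4727
G1 X2.50 Y10.00 E1.6906
G1 X6.54 Y9.20 E1.8823
G1 X4.40 Y10.62 E2.0019
G1 X0.00 Y11.50 E2.2109
G1 X-4.40 Y10.62 E2.4198
G1 X-8.13 Y8.13 E2.6286
G1 X-10.62 Y4.40 E2.8375
G1 X-11.50 Y0.00 E3.0464

At z = 1.68 mm: the cylinder: section is a regular 16-gon, circumradius r=11.5; the cylinder at (14.5, 4.5) does not reach this height (z outside [4, 24.5]); the cube at (9, -0.5) is absent (z outside [2.5, 17]); Taking the union: only the r=11.5 cylinder is present, so the union is just that shape — 1 connected region; the r=12 cylinder at (2.5, -2) contributes a regular 16-gon of circumradius 12; Taking the first minus the rest: starting from the result so far, the r=12 cylinder at (2.5, -2) partially overlaps it — only the 347.85 mm² overlap (of its 440.85 mm²) is removed, clipping the outline — 1 connected region. The outline is a single polygon with 16 vertices. Extrusion per mm of travel: 0.4 × 0.28 / (π × 0.875²) = 0.046564. Accumulating E over each segment gives final E = 3.0464.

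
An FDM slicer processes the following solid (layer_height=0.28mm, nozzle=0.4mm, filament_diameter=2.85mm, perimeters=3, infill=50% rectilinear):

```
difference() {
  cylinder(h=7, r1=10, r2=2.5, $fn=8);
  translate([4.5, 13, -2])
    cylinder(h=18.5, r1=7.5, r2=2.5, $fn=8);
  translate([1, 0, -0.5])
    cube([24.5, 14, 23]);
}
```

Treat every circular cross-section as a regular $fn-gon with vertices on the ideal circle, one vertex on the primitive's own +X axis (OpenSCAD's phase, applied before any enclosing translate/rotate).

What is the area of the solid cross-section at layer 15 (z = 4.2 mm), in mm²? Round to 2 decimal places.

69.46 mm²

At z = 4.2 mm: the cone: at t=0.600 of its height the radius interpolates to r₁+(r₂−r₁)t = 5.500, giving a regular 8-gon of that circumradius (area = (8/2)·5.500²·sin(360°/8) = 85.56 mm²); the cone at (4.5, 13): at t=0.335 of its height the radius interpolates to r₁+(r₂−r₁)t = 5.824, giving a regular 8-gon of that circumradius (area = (8/2)·5.824²·sin(360°/8) = 95.95 mm²); the cube at (1, 0) (footprint 24.5×14) is included at this height (area 343.00 mm²); After the difference (first − rest): starting from the cone (85.56 mm²), the cone at (4.5, 13) misses the remaining region (no effect); the 24.5×14 cube at (1, 0) partially overlaps it — only the 16.10 mm² overlap (of its 343.00 mm²) is removed, clipping the outline — area = 69.46 mm². Overall, the cross-section is a single solid region. Net area = 69.46 mm².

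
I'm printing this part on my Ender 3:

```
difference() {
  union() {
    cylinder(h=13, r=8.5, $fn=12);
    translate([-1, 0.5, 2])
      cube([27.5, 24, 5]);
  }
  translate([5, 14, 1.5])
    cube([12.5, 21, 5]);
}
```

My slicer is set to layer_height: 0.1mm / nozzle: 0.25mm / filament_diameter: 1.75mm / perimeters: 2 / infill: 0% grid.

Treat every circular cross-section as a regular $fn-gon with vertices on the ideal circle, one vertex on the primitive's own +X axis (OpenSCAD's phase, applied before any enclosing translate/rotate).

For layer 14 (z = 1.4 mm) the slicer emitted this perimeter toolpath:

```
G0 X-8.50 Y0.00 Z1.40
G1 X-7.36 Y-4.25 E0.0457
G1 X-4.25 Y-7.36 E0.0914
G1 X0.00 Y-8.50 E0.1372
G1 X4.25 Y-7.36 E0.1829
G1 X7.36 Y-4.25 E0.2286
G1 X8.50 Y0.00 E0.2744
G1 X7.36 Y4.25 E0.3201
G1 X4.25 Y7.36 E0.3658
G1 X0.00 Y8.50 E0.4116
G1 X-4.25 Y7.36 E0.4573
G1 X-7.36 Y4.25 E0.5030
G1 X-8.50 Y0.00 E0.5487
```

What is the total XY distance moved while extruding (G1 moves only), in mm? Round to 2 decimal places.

52.79 mm

Sum the Euclidean lengths of each G1 segment: total = 52.79 mm.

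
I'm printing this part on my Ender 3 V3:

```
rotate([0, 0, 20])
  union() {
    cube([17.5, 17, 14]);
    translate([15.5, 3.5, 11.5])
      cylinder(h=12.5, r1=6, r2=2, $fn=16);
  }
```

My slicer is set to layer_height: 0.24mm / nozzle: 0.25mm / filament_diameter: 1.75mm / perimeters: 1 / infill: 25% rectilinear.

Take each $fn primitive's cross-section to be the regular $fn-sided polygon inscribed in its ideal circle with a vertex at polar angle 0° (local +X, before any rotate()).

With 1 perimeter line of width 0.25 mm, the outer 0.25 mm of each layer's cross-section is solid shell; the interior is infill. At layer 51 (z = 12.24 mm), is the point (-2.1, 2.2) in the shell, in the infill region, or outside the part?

outside

At z = 12.24 mm: the cube is present — its section is the full 17.5×17 rectangle; the cone at (15.5, 3.5): at t=0.059 of its height the radius interpolates to r₁+(r₂−r₁)t = 5.763, giving a regular 16-gon of that circumradius; Taking the union: the regions partially overlap (shared area 62.11 mm²), so overlapping operands fuse into one piece — 1 connected region; (rotated 20° about Z; rotation is an isometry so areas/perimeters/island counts are preserved). Overall, the cross-section is a single solid region. Undo the 20° rotation: the query point maps to (-1.221, 2.786) in the un-rotated model frame. The nearest boundary edge runs (0.00, 0.00)→(0.00, 17.00); distance from the point to it = 1.22 mm. The point is not inside any of the regions above, so it lies outside the cross-section (1.22 mm from the nearest boundary).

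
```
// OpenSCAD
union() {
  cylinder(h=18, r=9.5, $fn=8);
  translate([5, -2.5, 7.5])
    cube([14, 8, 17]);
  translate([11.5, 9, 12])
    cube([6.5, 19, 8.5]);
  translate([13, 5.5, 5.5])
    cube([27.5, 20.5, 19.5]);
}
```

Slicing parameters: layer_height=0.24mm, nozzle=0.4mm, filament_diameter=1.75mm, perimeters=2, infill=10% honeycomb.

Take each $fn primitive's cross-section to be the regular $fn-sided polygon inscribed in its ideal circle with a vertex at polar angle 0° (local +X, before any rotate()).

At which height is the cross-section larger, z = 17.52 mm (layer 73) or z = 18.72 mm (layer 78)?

layer 73 (z = 17.52 mm)

Layer 73 (z = 17.52): the cylinder: section is a regular 8-gon, circumradius r=9.5 (area = (8/2)·9.500²·sin(360°/8) = 255.27 mm²); the cube at (5, -2.5) is present — its section is the full 14×8 rectangle (area 112.00 mm²); the 6.5×19 cube at (11.5, 9) contributes its full rectangle (area 123.50 mm²); the cube at (13, 5.5) (footprint 27.5×20.5) is included at this height (area 563.75 mm²); Combining (union): the regions partially overlap — summed areas 1054.52 mm² minus the doubly-counted overlap 113.44 mm² gives 941.07 mm² — area = 941.07 mm². So its area = 941.07 mm². Layer 78 (z = 18.72): the cylinder is not intersected at this z (z outside [0, 18]); the cube at (5, -2.5) is present — its section is the full 14×8 rectangle (area 112.00 mm²); the 6.5×19 cube at (11.5, 9) contributes its full rectangle (area 123.50 mm²); the cube at (13, 5.5) (footprint 27.5×20.5) is included at this height (area 563.75 mm²); Merging all regions: the regions partially overlap — summed areas 799.25 mm² minus the doubly-counted overlap 85.00 mm² gives 714.25 mm² — area = 714.25 mm². So its area = 714.25 mm². Layer 73 is larger (941.07 vs 714.25 mm²).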